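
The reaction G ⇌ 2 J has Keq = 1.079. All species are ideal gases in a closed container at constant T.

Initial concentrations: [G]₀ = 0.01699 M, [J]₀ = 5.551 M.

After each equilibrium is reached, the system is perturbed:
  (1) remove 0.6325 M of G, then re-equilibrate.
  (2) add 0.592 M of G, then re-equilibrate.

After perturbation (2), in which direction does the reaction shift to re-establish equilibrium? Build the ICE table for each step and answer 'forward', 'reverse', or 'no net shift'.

Q₀ = 1814 vs Keq = 1.079 ⇒ Q>K, reverse
Step 1:
                    G           J
  I           0.01699       5.551
  C             2.032      -4.064
  E             2.049       1.487
  solve Keq expr → x = -2.032; check Q = 1.079
Then remove 0.6325 M of G.
Step 2:
                    G           J
  I             1.417       1.487
  C            0.1032     -0.2064
  E              1.52       1.281
  solve Keq expr → x = -0.1032; check Q = 1.079
Then add 0.592 M of G.
Step 3:
                    G           J
  I             2.112       1.281
  C          -0.09695      0.1939
  E             2.015       1.474
  solve Keq expr → x = 0.09695; check Q = 1.079

Direction: forward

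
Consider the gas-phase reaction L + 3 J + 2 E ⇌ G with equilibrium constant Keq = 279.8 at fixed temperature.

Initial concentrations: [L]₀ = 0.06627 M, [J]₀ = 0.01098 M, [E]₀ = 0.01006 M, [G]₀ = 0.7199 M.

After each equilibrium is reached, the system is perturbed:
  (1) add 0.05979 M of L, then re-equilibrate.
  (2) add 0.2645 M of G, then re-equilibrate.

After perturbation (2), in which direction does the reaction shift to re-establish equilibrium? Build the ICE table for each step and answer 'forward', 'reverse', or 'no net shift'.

Q₀ = 8.1087e+10 vs Keq = 279.8 ⇒ Q>K, reverse
Step 1:
                   L          J          E          G
  I          0.06627    0.01098    0.01006     0.7199
  C             0.15       0.45        0.3      -0.15
  E           0.2163      0.461     0.3101     0.5699
  solve Keq expr → x = -0.15; check Q = 279.8
Then add 0.05979 M of L.
Step 2:
                   L          J          E          G
  I           0.2761      0.461     0.3101     0.5699
  C        -0.006337   -0.01901   -0.01267   0.006337
  E           0.2697      0.442     0.2974     0.5762
  solve Keq expr → x = 0.006337; check Q = 279.8
Then add 0.2645 M of G.
Step 3:
                   L          J          E          G
  I           0.2697      0.442     0.2974     0.8407
  C          0.01006    0.03018    0.02012   -0.01006
  E           0.2798     0.4722     0.3175     0.8307
  solve Keq expr → x = -0.01006; check Q = 279.8

Direction: reverse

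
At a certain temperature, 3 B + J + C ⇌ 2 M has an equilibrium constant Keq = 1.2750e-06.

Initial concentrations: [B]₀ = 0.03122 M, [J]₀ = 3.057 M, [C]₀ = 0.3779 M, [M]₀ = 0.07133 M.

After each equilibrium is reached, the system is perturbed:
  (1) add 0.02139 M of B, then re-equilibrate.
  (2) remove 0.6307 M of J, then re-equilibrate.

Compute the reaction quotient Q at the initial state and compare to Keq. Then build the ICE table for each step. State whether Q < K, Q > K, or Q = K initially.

Q₀ = 144.7 vs Keq = 1.2750e-06 ⇒ Q>K, reverse
Step 1:
                    B           J           C           M
  init        0.03122       3.057      0.3779     0.07133
  Δ            0.1069     0.03563     0.03563    -0.07126
  eq           0.1381       3.093      0.4135  6.5546e-05
  solve Keq expr → x = -0.03563; check Q = 1.2750e-06
Then add 0.02139 M of B.
Step 2:
                    B           J           C           M
  init         0.1595       3.093      0.4135  6.5546e-05
  Δ       -2.3674e-05 -7.8913e-06 -7.8913e-06  1.5783e-05
  eq           0.1595       3.093      0.4135  8.1328e-05
  solve Keq expr → x = 7.8913e-06; check Q = 1.2750e-06
Then remove 0.6307 M of J.
Step 3:
                    B           J           C           M
  init         0.1595       2.462      0.4135  8.1328e-05
  Δ        1.3134e-05  4.3779e-06  4.3779e-06 -8.7558e-06
  eq           0.1595       2.462      0.4135  7.2572e-05
  solve Keq expr → x = -4.3779e-06; check Q = 1.2750e-06

Q₀ = 144.7; Q > K (proceeds reverse)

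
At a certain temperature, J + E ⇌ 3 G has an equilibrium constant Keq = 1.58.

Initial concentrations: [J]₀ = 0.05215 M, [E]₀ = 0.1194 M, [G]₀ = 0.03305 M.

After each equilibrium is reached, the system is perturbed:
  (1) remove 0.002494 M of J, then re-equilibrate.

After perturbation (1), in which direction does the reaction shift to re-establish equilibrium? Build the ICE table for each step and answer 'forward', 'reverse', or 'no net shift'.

Q₀ = 0.005798 vs Keq = 1.58 ⇒ Q<K, forward
Step 1:
                  J         E         G
  Initial   0.05215    0.1194   0.03305
  Change   -0.03396  -0.03396    0.1019
  Equil     0.01819   0.08544    0.1349
  solve Keq expr → x = 0.03396; check Q = 1.58
Then remove 0.002494 M of J.
Step 2:
                  J         E         G
  Initial    0.0157   0.08544    0.1349
  Change   0.001047  0.001047 -0.003142
  Equil     0.01675   0.08649    0.1318
  solve Keq expr → x = -0.001047; check Q = 1.58

Direction: reverse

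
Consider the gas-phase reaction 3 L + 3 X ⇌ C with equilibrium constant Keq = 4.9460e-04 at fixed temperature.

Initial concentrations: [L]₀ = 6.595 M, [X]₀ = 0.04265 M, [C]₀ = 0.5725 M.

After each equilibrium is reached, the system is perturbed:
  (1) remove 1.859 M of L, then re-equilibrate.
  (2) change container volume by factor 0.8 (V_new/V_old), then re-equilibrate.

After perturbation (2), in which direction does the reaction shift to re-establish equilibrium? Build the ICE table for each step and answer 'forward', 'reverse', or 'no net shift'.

Direction: forward

Q₀ = 25.73 vs Keq = 4.9460e-04 ⇒ Q>K, reverse
Step 1:
                   L          X          C
  Initial      6.595    0.04265     0.5725
  Change      0.9943     0.9943    -0.3314
  Equil        7.589      1.037     0.2411
  solve Keq expr → x = -0.3314; check Q = 4.9460e-04
Then remove 1.859 M of L.
Step 2:
                   L          X          C
  Initial       5.73      1.037     0.2411
  Change      0.1766     0.1766   -0.05887
  Equil        5.907      1.214     0.1822
  solve Keq expr → x = -0.05887; check Q = 4.9460e-04
Then change container volume by factor 0.8 (V_new/V_old).
Step 3:
                   L          X          C
  Initial      7.384      1.517     0.2277
  Change     -0.2913    -0.2913    0.09711
  Equil        7.092      1.226     0.3249
  solve Keq expr → x = 0.09711; check Q = 4.9460e-04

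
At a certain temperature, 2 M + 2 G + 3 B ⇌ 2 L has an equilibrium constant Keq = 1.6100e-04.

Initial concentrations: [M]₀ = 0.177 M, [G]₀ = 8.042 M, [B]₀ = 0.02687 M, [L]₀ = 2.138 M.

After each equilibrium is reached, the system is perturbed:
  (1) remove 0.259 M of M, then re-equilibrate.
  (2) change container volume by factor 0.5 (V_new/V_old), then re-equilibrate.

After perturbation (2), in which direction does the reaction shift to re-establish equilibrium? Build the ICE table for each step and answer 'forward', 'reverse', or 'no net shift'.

Direction: forward

Q₀ = 1.1629e+05 vs Keq = 1.6100e-04 ⇒ Q>K, reverse
Step 1:
                    M           G           B           L
  init          0.177       8.042     0.02687       2.138
  Δ             1.472       1.472       2.209      -1.472
  eq            1.649       9.514       2.236      0.6656
  solve Keq expr → x = -0.7362; check Q = 1.6100e-04
Then remove 0.259 M of M.
Step 2:
                    M           G           B           L
  init           1.39       9.514       2.236      0.6656
  Δ           0.05078     0.05078     0.07617    -0.05078
  eq            1.441       9.565       2.312      0.6148
  solve Keq expr → x = -0.02539; check Q = 1.6100e-04
Then change container volume by factor 0.5 (V_new/V_old).
Step 3:
                    M           G           B           L
  init          2.882       19.13       4.623        1.23
  Δ            -1.039      -1.039      -1.559       1.039
  eq            1.843       18.09       3.064       2.269
  solve Keq expr → x = 0.5197; check Q = 1.6100e-04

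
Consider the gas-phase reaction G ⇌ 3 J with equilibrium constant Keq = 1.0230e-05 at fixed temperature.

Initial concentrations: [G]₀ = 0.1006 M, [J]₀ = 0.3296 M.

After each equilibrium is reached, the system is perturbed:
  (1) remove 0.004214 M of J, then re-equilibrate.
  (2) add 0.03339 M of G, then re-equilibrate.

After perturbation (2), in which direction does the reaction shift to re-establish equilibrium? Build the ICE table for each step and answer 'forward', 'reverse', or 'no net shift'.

Q₀ = 0.3559 vs Keq = 1.0230e-05 ⇒ Q>K, reverse
Step 1:
                    G           J
  I            0.1006      0.3296
  C            0.1056     -0.3168
  E            0.2062     0.01282
  solve Keq expr → x = -0.1056; check Q = 1.0230e-05
Then remove 0.004214 M of J.
Step 2:
                    G           J
  I            0.2062    0.008611
  C         -0.001395    0.004185
  E            0.2048      0.0128
  solve Keq expr → x = 0.001395; check Q = 1.0230e-05
Then add 0.03339 M of G.
Step 3:
                    G           J
  I            0.2382      0.0128
  C       -2.1886e-04  6.5658e-04
  E             0.238     0.01345
  solve Keq expr → x = 2.1886e-04; check Q = 1.0230e-05

Direction: forward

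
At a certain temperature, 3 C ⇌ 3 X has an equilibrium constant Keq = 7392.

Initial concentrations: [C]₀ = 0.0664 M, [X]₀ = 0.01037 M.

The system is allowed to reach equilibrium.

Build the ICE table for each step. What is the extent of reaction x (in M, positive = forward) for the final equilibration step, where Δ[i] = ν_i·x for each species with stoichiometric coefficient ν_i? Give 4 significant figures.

x = 0.02088 M

Q₀ = 0.003809 vs Keq = 7392 ⇒ Q<K, forward
Step 1:
                   C          X
  I           0.0664    0.01037
  C         -0.06265    0.06265
  E         0.003749    0.07302
  solve Keq expr → x = 0.02088; check Q = 7392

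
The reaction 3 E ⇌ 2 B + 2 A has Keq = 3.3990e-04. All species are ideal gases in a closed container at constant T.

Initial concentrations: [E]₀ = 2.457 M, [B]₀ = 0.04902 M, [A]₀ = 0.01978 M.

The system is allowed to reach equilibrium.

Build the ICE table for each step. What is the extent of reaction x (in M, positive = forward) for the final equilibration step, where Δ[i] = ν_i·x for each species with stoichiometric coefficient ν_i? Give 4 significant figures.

Q₀ = 6.3385e-08 vs Keq = 3.3990e-04 ⇒ Q<K, forward
Step 1:
                   E          B          A
  init         2.457    0.04902    0.01978
  Δ          -0.3103     0.2069     0.2069
  eq           2.147     0.2559     0.2266
  solve Keq expr → x = 0.1034; check Q = 3.3990e-04

x = 0.1034 M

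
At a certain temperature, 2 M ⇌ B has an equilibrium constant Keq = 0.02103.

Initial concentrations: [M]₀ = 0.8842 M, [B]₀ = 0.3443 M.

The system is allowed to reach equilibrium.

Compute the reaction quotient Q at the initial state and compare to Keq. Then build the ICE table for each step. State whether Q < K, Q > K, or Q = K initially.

Q₀ = 0.4404 vs Keq = 0.02103 ⇒ Q>K, reverse
Step 1:
                  M         B
  Initial    0.8842    0.3443
  Change     0.5964   -0.2982
  Equil       1.481    0.0461
  solve Keq expr → x = -0.2982; check Q = 0.02103

Q₀ = 0.4404; Q > K (proceeds reverse)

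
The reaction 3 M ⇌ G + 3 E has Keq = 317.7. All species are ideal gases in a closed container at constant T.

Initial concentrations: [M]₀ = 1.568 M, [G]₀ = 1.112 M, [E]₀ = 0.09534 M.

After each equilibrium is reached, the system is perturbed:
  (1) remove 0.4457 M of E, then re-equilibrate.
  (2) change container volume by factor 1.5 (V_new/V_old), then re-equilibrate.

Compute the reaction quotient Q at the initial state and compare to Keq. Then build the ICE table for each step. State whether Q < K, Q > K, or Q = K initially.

Q₀ = 2.4997e-04 vs Keq = 317.7 ⇒ Q<K, forward
Step 1:
                    M           G           E
  Initial       1.568       1.112     0.09534
  Change       -1.327      0.4422       1.327
  Equil        0.2414       1.554       1.422
  solve Keq expr → x = 0.4422; check Q = 317.7
Then remove 0.4457 M of E.
Step 2:
                    M           G           E
  Initial      0.2414       1.554      0.9763
  Change     -0.06399     0.02133     0.06399
  Equil        0.1774       1.576        1.04
  solve Keq expr → x = 0.02133; check Q = 317.7
Then change container volume by factor 1.5 (V_new/V_old).
Step 3:
                    M           G           E
  Initial      0.1183        1.05      0.6935
  Change     -0.01289    0.004296     0.01289
  Equil        0.1054       1.055      0.7064
  solve Keq expr → x = 0.004296; check Q = 317.7

Q₀ = 2.4997e-04; Q < K (proceeds forward)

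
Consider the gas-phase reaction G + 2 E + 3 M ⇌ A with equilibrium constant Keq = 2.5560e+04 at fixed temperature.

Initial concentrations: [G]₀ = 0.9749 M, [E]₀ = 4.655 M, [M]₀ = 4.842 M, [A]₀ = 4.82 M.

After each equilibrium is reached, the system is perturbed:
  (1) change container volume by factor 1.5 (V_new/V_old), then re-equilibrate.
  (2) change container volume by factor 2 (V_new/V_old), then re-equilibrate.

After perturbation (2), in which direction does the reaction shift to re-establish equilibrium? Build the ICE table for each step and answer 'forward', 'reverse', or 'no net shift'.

Direction: reverse

Q₀ = 0.00201 vs Keq = 2.5560e+04 ⇒ Q<K, forward
Step 1:
                   G          E          M          A
  init        0.9749      4.655      4.842       4.82
  Δ          -0.9749      -1.95     -2.925     0.9749
  eq      4.3955e-06      2.705      1.917      5.795
  solve Keq expr → x = 0.9749; check Q = 2.5560e+04
Then change container volume by factor 1.5 (V_new/V_old).
Step 2:
                   G          E          M          A
  init    2.9303e-06      1.803      1.278      3.863
  Δ       1.9318e-05 3.8635e-05 5.7953e-05 -1.9318e-05
  eq      2.2248e-05      1.804      1.278      3.863
  solve Keq expr → x = -1.9318e-05; check Q = 2.5560e+04
Then change container volume by factor 2 (V_new/V_old).
Step 3:
                   G          E          M          A
  init    1.1124e-05     0.9018     0.6391      1.932
  Δ       3.4253e-04 6.8506e-04   0.001028 -3.4253e-04
  eq      3.5365e-04     0.9024     0.6402      1.931
  solve Keq expr → x = -3.4253e-04; check Q = 2.5560e+04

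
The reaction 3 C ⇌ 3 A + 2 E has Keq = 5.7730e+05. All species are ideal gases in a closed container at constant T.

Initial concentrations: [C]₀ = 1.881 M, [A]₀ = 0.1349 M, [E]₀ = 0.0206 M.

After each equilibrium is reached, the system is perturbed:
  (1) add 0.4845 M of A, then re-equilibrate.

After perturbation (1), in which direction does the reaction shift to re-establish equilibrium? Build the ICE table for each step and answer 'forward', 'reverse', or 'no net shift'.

Direction: reverse

Q₀ = 1.5653e-07 vs Keq = 5.7730e+05 ⇒ Q<K, forward
Step 1:
                  C         A         E
  init        1.881    0.1349    0.0206
  Δ          -1.853     1.853     1.235
  eq         0.0278     1.988     1.256
  solve Keq expr → x = 0.6177; check Q = 5.7730e+05
Then add 0.4845 M of A.
Step 2:
                  C         A         E
  init       0.0278     2.473     1.256
  Δ        0.006601 -0.006601 -0.004401
  eq         0.0344     2.466     1.252
  solve Keq expr → x = -0.0022; check Q = 5.7730e+05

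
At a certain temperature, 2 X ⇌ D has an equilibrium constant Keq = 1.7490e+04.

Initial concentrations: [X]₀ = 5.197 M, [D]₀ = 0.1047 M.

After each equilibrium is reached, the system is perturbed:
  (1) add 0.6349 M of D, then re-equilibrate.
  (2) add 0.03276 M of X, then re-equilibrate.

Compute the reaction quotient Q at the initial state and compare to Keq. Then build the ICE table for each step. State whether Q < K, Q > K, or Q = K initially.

Q₀ = 0.003877 vs Keq = 1.7490e+04 ⇒ Q<K, forward
Step 1:
                  X         D
  init        5.197    0.1047
  Δ          -5.185     2.592
  eq        0.01242     2.697
  solve Keq expr → x = 2.592; check Q = 1.7490e+04
Then add 0.6349 M of D.
Step 2:
                  X         D
  init      0.01242     3.332
  Δ        0.001383 -6.9152e-04
  eq         0.0138     3.331
  solve Keq expr → x = -6.9152e-04; check Q = 1.7490e+04
Then add 0.03276 M of X.
Step 3:
                  X         D
  init      0.04656     3.331
  Δ        -0.03273   0.01636
  eq        0.01383     3.348
  solve Keq expr → x = 0.01636; check Q = 1.7490e+04

Q₀ = 0.003877; Q < K (proceeds forward)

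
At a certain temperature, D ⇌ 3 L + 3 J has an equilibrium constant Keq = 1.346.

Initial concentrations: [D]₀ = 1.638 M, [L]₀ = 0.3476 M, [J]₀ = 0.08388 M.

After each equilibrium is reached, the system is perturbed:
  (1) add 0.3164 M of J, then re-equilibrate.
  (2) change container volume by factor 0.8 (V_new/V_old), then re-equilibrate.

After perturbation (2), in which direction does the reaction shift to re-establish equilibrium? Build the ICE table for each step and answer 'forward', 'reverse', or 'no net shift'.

Direction: reverse

Q₀ = 1.5132e-05 vs Keq = 1.346 ⇒ Q<K, forward
Step 1:
                    D           L           J
  I             1.638      0.3476     0.08388
  C           -0.2984      0.8953      0.8953
  E              1.34       1.243      0.9792
  solve Keq expr → x = 0.2984; check Q = 1.346
Then add 0.3164 M of J.
Step 2:
                    D           L           J
  I              1.34       1.243       1.296
  C           0.05287     -0.1586     -0.1586
  E             1.392       1.084       1.137
  solve Keq expr → x = -0.05287; check Q = 1.346
Then change container volume by factor 0.8 (V_new/V_old).
Step 3:
                    D           L           J
  I             1.741       1.355       1.421
  C           0.07574     -0.2272     -0.2272
  E             1.816       1.128       1.194
  solve Keq expr → x = -0.07574; check Q = 1.346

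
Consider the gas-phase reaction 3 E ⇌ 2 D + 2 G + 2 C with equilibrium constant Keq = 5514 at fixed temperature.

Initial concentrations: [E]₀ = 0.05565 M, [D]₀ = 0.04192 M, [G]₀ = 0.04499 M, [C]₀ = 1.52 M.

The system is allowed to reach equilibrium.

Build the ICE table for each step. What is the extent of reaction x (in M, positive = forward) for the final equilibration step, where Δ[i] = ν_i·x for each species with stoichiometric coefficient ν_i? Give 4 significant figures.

x = 0.01769 M

Q₀ = 0.04768 vs Keq = 5514 ⇒ Q<K, forward
Step 1:
                    E           D           G           C
  Initial     0.05565     0.04192     0.04499        1.52
  Change     -0.05308     0.03539     0.03539     0.03539
  Equil      0.002568     0.07731     0.08038       1.555
  solve Keq expr → x = 0.01769; check Q = 5514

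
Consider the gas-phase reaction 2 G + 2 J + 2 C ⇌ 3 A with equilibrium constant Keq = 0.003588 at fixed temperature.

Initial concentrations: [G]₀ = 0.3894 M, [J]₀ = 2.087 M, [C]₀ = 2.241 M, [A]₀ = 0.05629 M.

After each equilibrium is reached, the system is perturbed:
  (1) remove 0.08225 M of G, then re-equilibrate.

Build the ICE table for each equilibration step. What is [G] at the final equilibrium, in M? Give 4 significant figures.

[G]_eq = 0.2393 M

Q₀ = 5.3774e-05 vs Keq = 0.003588 ⇒ Q<K, forward
Step 1:
                   G          J          C          A
  init        0.3894      2.087      2.241    0.05629
  Δ         -0.08493   -0.08493   -0.08493     0.1274
  eq          0.3045      2.002      2.156     0.1837
  solve Keq expr → x = 0.04247; check Q = 0.003588
Then remove 0.08225 M of G.
Step 2:
                   G          J          C          A
  init        0.2222      2.002      2.156     0.1837
  Δ          0.01704    0.01704    0.01704   -0.02555
  eq          0.2393      2.019      2.173     0.1581
  solve Keq expr → x = -0.008518; check Q = 0.003588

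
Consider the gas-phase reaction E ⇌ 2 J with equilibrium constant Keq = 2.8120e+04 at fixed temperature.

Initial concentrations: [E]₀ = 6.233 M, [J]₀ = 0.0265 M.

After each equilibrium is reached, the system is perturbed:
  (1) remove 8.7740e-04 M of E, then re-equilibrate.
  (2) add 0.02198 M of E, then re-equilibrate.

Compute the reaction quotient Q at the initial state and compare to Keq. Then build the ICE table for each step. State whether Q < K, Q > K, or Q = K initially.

Q₀ = 1.1267e-04; Q < K (proceeds forward)

Q₀ = 1.1267e-04 vs Keq = 2.8120e+04 ⇒ Q<K, forward
Step 1:
                    E           J
  Initial       6.233      0.0265
  Change       -6.227       12.45
  Equil       0.00554       12.48
  solve Keq expr → x = 6.227; check Q = 2.8120e+04
Then remove 8.7740e-04 M of E.
Step 2:
                    E           J
  Initial    0.004663       12.48
  Change   8.7585e-04   -0.001752
  Equil      0.005538       12.48
  solve Keq expr → x = -8.7585e-04; check Q = 2.8120e+04
Then add 0.02198 M of E.
Step 3:
                    E           J
  Initial     0.02752       12.48
  Change     -0.02194     0.04388
  Equil      0.005578       12.52
  solve Keq expr → x = 0.02194; check Q = 2.8120e+04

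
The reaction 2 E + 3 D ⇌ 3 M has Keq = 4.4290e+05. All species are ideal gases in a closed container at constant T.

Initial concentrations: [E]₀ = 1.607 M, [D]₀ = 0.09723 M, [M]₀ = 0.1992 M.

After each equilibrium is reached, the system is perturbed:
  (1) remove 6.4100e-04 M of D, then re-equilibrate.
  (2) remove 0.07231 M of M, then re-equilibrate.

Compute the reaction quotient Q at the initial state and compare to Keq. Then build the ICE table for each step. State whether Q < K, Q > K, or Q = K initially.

Q₀ = 3.33 vs Keq = 4.4290e+05 ⇒ Q<K, forward
Step 1:
                  E         D         M
  init        1.607   0.09723    0.1992
  Δ         -0.0629  -0.09435   0.09435
  eq          1.544  0.002883    0.2935
  solve Keq expr → x = 0.03145; check Q = 4.4290e+05
Then remove 6.4100e-04 M of D.
Step 2:
                  E         D         M
  init        1.544  0.002242    0.2935
  Δ       4.2283e-04 6.3425e-04 -6.3425e-04
  eq          1.545  0.002876    0.2929
  solve Keq expr → x = -2.1142e-04; check Q = 4.4290e+05
Then remove 0.07231 M of M.
Step 3:
                  E         D         M
  init        1.545  0.002876    0.2206
  Δ       -4.6841e-04 -7.0262e-04 7.0262e-04
  eq          1.544  0.002173    0.2213
  solve Keq expr → x = 2.3421e-04; check Q = 4.4290e+05

Q₀ = 3.33; Q < K (proceeds forward)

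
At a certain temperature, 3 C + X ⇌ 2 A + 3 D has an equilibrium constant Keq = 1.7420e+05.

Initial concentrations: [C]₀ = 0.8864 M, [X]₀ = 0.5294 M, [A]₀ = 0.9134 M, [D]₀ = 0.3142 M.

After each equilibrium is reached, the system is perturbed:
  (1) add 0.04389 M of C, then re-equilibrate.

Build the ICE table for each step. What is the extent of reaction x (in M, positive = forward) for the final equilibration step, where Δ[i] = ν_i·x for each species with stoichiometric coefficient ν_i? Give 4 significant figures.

x = 0.01366 M

Q₀ = 0.07019 vs Keq = 1.7420e+05 ⇒ Q<K, forward
Step 1:
                    C           X           A           D
  I            0.8864      0.5294      0.9134      0.3142
  C           -0.8436     -0.2812      0.5624      0.8436
  E           0.04276      0.2482       1.476       1.158
  solve Keq expr → x = 0.2812; check Q = 1.7420e+05
Then add 0.04389 M of C.
Step 2:
                    C           X           A           D
  I           0.08665      0.2482       1.476       1.158
  C          -0.04098    -0.01366     0.02732     0.04098
  E           0.04567      0.2345       1.503       1.199
  solve Keq expr → x = 0.01366; check Q = 1.7420e+05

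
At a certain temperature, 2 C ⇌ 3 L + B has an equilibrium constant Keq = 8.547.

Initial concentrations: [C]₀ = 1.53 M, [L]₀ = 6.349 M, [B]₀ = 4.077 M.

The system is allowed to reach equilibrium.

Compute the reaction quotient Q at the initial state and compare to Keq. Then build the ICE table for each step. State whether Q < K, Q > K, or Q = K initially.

Q₀ = 445.7 vs Keq = 8.547 ⇒ Q>K, reverse
Step 1:
                    C           L           B
  Initial        1.53       6.349       4.077
  Change        2.039      -3.059       -1.02
  Equil         3.569        3.29       3.057
  solve Keq expr → x = -1.02; check Q = 8.547

Q₀ = 445.7; Q > K (proceeds reverse)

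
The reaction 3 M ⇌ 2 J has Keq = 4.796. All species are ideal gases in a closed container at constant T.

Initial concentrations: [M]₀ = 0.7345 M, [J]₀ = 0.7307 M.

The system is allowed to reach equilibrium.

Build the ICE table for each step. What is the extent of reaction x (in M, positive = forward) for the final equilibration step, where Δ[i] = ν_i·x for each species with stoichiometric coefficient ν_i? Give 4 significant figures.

x = 0.06577 M

Q₀ = 1.347 vs Keq = 4.796 ⇒ Q<K, forward
Step 1:
                    M           J
  Initial      0.7345      0.7307
  Change      -0.1973      0.1315
  Equil        0.5372      0.8622
  solve Keq expr → x = 0.06577; check Q = 4.796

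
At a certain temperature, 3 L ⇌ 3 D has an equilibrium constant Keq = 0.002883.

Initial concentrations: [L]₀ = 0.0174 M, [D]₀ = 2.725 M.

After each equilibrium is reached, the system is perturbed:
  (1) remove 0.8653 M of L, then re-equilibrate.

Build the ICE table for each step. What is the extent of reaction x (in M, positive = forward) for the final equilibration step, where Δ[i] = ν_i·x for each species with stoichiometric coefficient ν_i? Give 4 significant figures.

Q₀ = 3.8411e+06 vs Keq = 0.002883 ⇒ Q>K, reverse
Step 1:
                    L           D
  I            0.0174       2.725
  C             2.383      -2.383
  E             2.401      0.3417
  solve Keq expr → x = -0.7944; check Q = 0.002883
Then remove 0.8653 M of L.
Step 2:
                    L           D
  I             1.535      0.3417
  C            0.1078     -0.1078
  E             1.643      0.2339
  solve Keq expr → x = -0.03594; check Q = 0.002883

x = -0.03594 M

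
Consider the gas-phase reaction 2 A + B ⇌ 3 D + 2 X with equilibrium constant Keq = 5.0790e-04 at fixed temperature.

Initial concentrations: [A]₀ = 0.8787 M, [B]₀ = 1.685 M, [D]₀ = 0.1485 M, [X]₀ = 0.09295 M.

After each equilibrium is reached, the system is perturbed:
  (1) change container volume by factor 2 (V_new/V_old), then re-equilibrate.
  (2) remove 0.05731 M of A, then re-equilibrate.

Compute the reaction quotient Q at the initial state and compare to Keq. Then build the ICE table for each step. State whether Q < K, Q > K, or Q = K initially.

Q₀ = 2.1747e-05; Q < K (proceeds forward)

Q₀ = 2.1747e-05 vs Keq = 5.0790e-04 ⇒ Q<K, forward
Step 1:
                    A           B           D           X
  I            0.8787       1.685      0.1485     0.09295
  C          -0.07736    -0.03868       0.116     0.07736
  E            0.8013       1.646      0.2645      0.1703
  solve Keq expr → x = 0.03868; check Q = 5.0790e-04
Then change container volume by factor 2 (V_new/V_old).
Step 2:
                    A           B           D           X
  I            0.4007      0.8232      0.1323     0.08515
  C          -0.02458    -0.01229     0.03686     0.02458
  E            0.3761      0.8109      0.1691      0.1097
  solve Keq expr → x = 0.01229; check Q = 5.0790e-04
Then remove 0.05731 M of A.
Step 3:
                    A           B           D           X
  I            0.3188      0.8109      0.1691      0.1097
  C          0.006243    0.003121   -0.009364   -0.006243
  E             0.325       0.814      0.1598      0.1035
  solve Keq expr → x = -0.003121; check Q = 5.0790e-04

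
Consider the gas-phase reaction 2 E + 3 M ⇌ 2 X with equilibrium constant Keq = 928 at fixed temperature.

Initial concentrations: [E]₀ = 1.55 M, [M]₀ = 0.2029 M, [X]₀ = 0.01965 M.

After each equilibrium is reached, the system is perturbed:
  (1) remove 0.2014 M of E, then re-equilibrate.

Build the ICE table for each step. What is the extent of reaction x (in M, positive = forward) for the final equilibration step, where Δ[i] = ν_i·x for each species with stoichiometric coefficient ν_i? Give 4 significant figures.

x = -7.1424e-04 M

Q₀ = 0.01924 vs Keq = 928 ⇒ Q<K, forward
Step 1:
                   E          M          X
  Initial       1.55     0.2029    0.01965
  Change     -0.1207    -0.1811     0.1207
  Equil        1.429    0.02182     0.1404
  solve Keq expr → x = 0.06036; check Q = 928
Then remove 0.2014 M of E.
Step 2:
                   E          M          X
  Initial      1.228    0.02182     0.1404
  Change    0.001428   0.002143  -0.001428
  Equil        1.229    0.02397     0.1389
  solve Keq expr → x = -7.1424e-04; check Q = 928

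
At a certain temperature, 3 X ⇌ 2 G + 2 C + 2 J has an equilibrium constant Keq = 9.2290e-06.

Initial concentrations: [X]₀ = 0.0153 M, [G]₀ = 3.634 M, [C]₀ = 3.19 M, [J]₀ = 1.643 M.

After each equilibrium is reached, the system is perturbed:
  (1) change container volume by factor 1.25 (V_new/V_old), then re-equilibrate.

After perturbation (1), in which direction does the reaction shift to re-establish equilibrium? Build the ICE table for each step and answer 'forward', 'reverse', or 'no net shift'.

Direction: forward

Q₀ = 1.0129e+08 vs Keq = 9.2290e-06 ⇒ Q>K, reverse
Step 1:
                   X          G          C          J
  I           0.0153      3.634       3.19      1.643
  C            2.459     -1.639     -1.639     -1.639
  E            2.474      1.995      1.551   0.003821
  solve Keq expr → x = -0.8196; check Q = 9.2290e-06
Then change container volume by factor 1.25 (V_new/V_old).
Step 2:
                   X          G          C          J
  I            1.979      1.596      1.241   0.003057
  C        -0.001803   0.001202   0.001202   0.001202
  E            1.977      1.597      1.242   0.004259
  solve Keq expr → x = 6.0109e-04; check Q = 9.2290e-06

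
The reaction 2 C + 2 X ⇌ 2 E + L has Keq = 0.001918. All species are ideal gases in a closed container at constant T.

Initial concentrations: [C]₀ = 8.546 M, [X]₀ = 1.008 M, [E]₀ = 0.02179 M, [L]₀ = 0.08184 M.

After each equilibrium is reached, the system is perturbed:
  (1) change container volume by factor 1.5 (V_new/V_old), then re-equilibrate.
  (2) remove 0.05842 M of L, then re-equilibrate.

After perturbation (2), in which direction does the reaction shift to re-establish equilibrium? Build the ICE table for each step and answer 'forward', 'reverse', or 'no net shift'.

Q₀ = 5.2364e-07 vs Keq = 0.001918 ⇒ Q<K, forward
Step 1:
                  C         X         E         L
  init        8.546     1.008   0.02179   0.08184
  Δ         -0.3937   -0.3937    0.3937    0.1968
  eq          8.152    0.6143    0.4155    0.2787
  solve Keq expr → x = 0.1968; check Q = 0.001918
Then change container volume by factor 1.5 (V_new/V_old).
Step 2:
                  C         X         E         L
  init        5.435    0.4095     0.277    0.1858
  Δ          0.0262    0.0262   -0.0262   -0.0131
  eq          5.461    0.4357    0.2508    0.1727
  solve Keq expr → x = -0.0131; check Q = 0.001918
Then remove 0.05842 M of L.
Step 3:
                  C         X         E         L
  init        5.461    0.4357    0.2508    0.1143
  Δ         -0.0245   -0.0245    0.0245   0.01225
  eq          5.437    0.4112    0.2753    0.1265
  solve Keq expr → x = 0.01225; check Q = 0.001918

Direction: forward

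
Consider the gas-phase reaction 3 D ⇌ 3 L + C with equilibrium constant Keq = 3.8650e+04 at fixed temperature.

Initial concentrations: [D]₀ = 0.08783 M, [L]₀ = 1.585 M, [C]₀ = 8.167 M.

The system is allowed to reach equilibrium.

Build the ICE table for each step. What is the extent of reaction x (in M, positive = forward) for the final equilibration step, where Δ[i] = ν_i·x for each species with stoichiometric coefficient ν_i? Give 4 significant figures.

Q₀ = 4.7998e+04 vs Keq = 3.8650e+04 ⇒ Q>K, reverse
Step 1:
                   D          L          C
  init       0.08783      1.585      8.167
  Δ         0.006199  -0.006199  -0.002066
  eq         0.09403      1.579      8.165
  solve Keq expr → x = -0.002066; check Q = 3.8650e+04

x = -0.002066 M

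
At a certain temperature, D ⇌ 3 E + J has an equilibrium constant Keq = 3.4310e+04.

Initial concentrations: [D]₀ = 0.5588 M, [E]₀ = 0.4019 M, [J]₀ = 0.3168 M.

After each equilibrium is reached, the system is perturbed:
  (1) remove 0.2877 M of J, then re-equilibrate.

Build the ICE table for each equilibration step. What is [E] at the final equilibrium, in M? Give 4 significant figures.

[E]_eq = 2.078 M

Q₀ = 0.0368 vs Keq = 3.4310e+04 ⇒ Q<K, forward
Step 1:
                    D           E           J
  init         0.5588      0.4019      0.3168
  Δ           -0.5586       1.676      0.5586
  eq       2.2881e-04       2.078      0.8754
  solve Keq expr → x = 0.5586; check Q = 3.4310e+04
Then remove 0.2877 M of J.
Step 2:
                    D           E           J
  init     2.2881e-04       2.078      0.5877
  Δ       -7.5130e-05  2.2539e-04  7.5130e-05
  eq       1.5368e-04       2.078      0.5877
  solve Keq expr → x = 7.5130e-05; check Q = 3.4310e+04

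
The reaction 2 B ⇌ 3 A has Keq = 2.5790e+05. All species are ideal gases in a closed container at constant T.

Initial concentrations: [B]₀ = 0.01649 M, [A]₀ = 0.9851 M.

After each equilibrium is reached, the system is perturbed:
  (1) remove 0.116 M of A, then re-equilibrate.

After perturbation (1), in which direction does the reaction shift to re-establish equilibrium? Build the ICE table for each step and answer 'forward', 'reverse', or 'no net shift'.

Direction: forward

Q₀ = 3516 vs Keq = 2.5790e+05 ⇒ Q<K, forward
Step 1:
                   B          A
  Initial    0.01649     0.9851
  Change     -0.0145    0.02175
  Equil     0.001989      1.007
  solve Keq expr → x = 0.00725; check Q = 2.5790e+05
Then remove 0.116 M of A.
Step 2:
                   B          A
  Initial   0.001989     0.8909
  Change  -3.3231e-04 4.9846e-04
  Equil     0.001657     0.8913
  solve Keq expr → x = 1.6615e-04; check Q = 2.5790e+05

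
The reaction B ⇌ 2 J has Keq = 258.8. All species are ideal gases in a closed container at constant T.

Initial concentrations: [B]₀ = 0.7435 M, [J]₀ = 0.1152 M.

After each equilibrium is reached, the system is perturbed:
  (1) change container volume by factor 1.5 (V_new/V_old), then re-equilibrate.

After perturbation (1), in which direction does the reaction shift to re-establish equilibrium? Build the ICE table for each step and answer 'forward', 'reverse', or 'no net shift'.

Direction: forward

Q₀ = 0.01785 vs Keq = 258.8 ⇒ Q<K, forward
Step 1:
                    B           J
  Initial      0.7435      0.1152
  Change      -0.7338       1.468
  Equil      0.009681       1.583
  solve Keq expr → x = 0.7338; check Q = 258.8
Then change container volume by factor 1.5 (V_new/V_old).
Step 2:
                    B           J
  Initial    0.006454       1.055
  Change    -0.002117    0.004233
  Equil      0.004337       1.059
  solve Keq expr → x = 0.002117; check Q = 258.8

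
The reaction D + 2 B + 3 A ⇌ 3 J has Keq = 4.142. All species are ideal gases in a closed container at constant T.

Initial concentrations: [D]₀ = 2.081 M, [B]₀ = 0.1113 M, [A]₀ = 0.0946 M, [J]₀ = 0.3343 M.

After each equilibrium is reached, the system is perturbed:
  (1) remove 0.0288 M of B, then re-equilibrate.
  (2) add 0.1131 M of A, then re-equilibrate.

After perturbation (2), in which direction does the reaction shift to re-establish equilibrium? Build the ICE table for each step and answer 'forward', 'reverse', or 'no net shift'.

Q₀ = 1712 vs Keq = 4.142 ⇒ Q>K, reverse
Step 1:
                   D          B          A          J
  I            2.081     0.1113     0.0946     0.3343
  C          0.05078     0.1016     0.1523    -0.1523
  E            2.132     0.2129     0.2469      0.182
  solve Keq expr → x = -0.05078; check Q = 4.142
Then remove 0.0288 M of B.
Step 2:
                   D          B          A          J
  I            2.132     0.1841     0.2469      0.182
  C         0.002684   0.005367   0.008051  -0.008051
  E            2.134     0.1894      0.255     0.1739
  solve Keq expr → x = -0.002684; check Q = 4.142
Then add 0.1131 M of A.
Step 3:
                   D          B          A          J
  I            2.134     0.1894     0.3681     0.1739
  C         -0.01149   -0.02298   -0.03446    0.03446
  E            2.123     0.1665     0.3336     0.2084
  solve Keq expr → x = 0.01149; check Q = 4.142

Direction: forward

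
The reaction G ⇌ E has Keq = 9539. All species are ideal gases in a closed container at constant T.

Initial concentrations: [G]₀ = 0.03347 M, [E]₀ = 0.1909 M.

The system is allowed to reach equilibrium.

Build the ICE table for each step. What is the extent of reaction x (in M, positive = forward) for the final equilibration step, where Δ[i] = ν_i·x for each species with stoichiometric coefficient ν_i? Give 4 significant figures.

Q₀ = 5.704 vs Keq = 9539 ⇒ Q<K, forward
Step 1:
                   G          E
  Initial    0.03347     0.1909
  Change    -0.03345    0.03345
  Equil   2.3519e-05     0.2243
  solve Keq expr → x = 0.03345; check Q = 9539

x = 0.03345 M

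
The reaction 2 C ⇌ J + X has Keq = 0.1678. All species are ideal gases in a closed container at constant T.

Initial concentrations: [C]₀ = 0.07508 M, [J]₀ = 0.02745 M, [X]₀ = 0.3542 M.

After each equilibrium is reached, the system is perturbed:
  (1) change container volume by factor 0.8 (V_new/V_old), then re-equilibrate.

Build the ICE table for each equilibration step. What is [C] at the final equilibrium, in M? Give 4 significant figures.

Q₀ = 1.725 vs Keq = 0.1678 ⇒ Q>K, reverse
Step 1:
                  C         J         X
  Initial   0.07508   0.02745    0.3542
  Change    0.04128  -0.02064  -0.02064
  Equil      0.1164  0.006811    0.3336
  solve Keq expr → x = -0.02064; check Q = 0.1678
Then change container volume by factor 0.8 (V_new/V_old).
Step 2:
                  C         J         X
  Initial    0.1454  0.008514     0.417
  Change          0         0         0
  Equil      0.1454  0.008514     0.417
  solve Keq expr → x = 0; check Q = 0.1678

[C]_eq = 0.1454 M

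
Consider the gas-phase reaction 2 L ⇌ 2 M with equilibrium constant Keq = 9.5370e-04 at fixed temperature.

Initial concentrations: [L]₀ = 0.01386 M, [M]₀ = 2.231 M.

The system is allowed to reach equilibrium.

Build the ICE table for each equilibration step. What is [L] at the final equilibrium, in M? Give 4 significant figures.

Q₀ = 2.5910e+04 vs Keq = 9.5370e-04 ⇒ Q>K, reverse
Step 1:
                   L          M
  init       0.01386      2.231
  Δ            2.164     -2.164
  eq           2.178    0.06725
  solve Keq expr → x = -1.082; check Q = 9.5370e-04

[L]_eq = 2.178 M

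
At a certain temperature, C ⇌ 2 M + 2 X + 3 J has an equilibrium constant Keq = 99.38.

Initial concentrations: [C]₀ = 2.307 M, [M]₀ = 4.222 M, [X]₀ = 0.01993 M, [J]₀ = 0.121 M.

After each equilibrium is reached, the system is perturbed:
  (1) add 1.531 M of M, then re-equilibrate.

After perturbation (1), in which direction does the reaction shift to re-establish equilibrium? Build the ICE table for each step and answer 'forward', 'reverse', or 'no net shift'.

Q₀ = 5.4370e-06 vs Keq = 99.38 ⇒ Q<K, forward
Step 1:
                    C           M           X           J
  I             2.307       4.222     0.01993       0.121
  C           -0.5379       1.076       1.076       1.614
  E             1.769       5.298       1.096       1.735
  solve Keq expr → x = 0.5379; check Q = 99.38
Then add 1.531 M of M.
Step 2:
                    C           M           X           J
  I             1.769       6.829       1.096       1.735
  C           0.04885    -0.09771    -0.09771     -0.1466
  E             1.818       6.731      0.9979       1.588
  solve Keq expr → x = -0.04885; check Q = 99.38

Direction: reverse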